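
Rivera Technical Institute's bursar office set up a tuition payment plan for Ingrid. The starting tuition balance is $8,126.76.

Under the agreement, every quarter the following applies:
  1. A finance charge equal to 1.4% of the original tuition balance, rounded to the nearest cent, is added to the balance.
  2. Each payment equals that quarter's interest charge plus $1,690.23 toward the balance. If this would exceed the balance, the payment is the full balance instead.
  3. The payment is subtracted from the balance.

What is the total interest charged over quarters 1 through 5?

Quarter 1: $8,126.76 +$113.77 interest = $8,240.53; pay $1,804.00 → $6,436.53
Quarter 2: $6,436.53 +$113.77 interest = $6,550.30; pay $1,804.00 → $4,746.30
Quarter 3: $4,746.30 +$113.77 interest = $4,860.07; pay $1,804.00 → $3,056.07
Quarter 4: $3,056.07 +$113.77 interest = $3,169.84; pay $1,804.00 → $1,365.84
Quarter 5: $1,365.84 +$113.77 interest = $1,479.61; pay $1,479.61 → $0.00
Total interest: $113.77 + $113.77 + $113.77 + $113.77 + $113.77 = $568.85

$568.85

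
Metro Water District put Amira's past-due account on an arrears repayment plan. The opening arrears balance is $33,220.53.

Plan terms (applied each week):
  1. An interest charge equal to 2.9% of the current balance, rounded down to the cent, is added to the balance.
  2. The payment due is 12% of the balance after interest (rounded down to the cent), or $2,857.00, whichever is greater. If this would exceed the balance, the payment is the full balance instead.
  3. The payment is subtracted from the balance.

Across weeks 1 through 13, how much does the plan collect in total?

$39,921.56

# | Opening | Interest | Payment | End bal
1 | $33,220.53 | $963.39 | $4,102.07 | $30,081.85
2 | $30,081.85 | $872.37 | $3,714.50 | $27,239.72
3 | $27,239.72 | $789.95 | $3,363.56 | $24,666.11
4 | $24,666.11 | $715.31 | $3,045.77 | $22,335.65
5 | $22,335.65 | $647.73 | $2,857.00 | $20,126.38
6 | $20,126.38 | $583.66 | $2,857.00 | $17,853.04
7 | $17,853.04 | $517.73 | $2,857.00 | $15,513.77
8 | $15,513.77 | $449.89 | $2,857.00 | $13,106.66
9 | $13,106.66 | $380.09 | $2,857.00 | $10,629.75
10 | $10,629.75 | $308.26 | $2,857.00 | $8,081.01
11 | $8,081.01 | $234.34 | $2,857.00 | $5,458.35
12 | $5,458.35 | $158.29 | $2,857.00 | $2,759.64
13 | $2,759.64 | $80.02 | $2,839.66 | $0.00
Total paid: $39,921.56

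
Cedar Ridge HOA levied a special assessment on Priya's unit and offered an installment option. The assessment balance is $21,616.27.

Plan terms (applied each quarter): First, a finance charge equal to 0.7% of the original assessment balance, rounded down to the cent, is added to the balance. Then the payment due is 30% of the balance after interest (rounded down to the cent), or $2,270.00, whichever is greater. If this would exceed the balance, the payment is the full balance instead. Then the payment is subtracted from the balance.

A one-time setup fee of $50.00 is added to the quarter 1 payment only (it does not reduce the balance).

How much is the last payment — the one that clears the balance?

# | Opening | Interest | Payment | Fee | End bal
1 | $21,616.27 | $151.31 | $6,530.27 | $50.00 | $15,237.31
2 | $15,237.31 | $151.31 | $4,616.58 | — | $10,772.04
3 | $10,772.04 | $151.31 | $3,277.00 | — | $7,646.35
4 | $7,646.35 | $151.31 | $2,339.29 | — | $5,458.37
5 | $5,458.37 | $151.31 | $2,270.00 | — | $3,339.68
6 | $3,339.68 | $151.31 | $2,270.00 | — | $1,220.99
7 | $1,220.99 | $151.31 | $1,372.30 | — | $0.00

$1,372.30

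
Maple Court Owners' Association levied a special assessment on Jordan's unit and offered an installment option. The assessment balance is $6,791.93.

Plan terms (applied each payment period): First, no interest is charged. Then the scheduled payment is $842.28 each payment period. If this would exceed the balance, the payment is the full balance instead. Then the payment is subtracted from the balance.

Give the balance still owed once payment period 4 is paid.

Payment period 1: $6,791.93 − $842.28 → $5,949.65
Payment period 2: $5,949.65 − $842.28 → $5,107.37
Payment period 3: $5,107.37 − $842.28 → $4,265.09
Payment period 4: $4,265.09 − $842.28 → $3,422.81

$3,422.81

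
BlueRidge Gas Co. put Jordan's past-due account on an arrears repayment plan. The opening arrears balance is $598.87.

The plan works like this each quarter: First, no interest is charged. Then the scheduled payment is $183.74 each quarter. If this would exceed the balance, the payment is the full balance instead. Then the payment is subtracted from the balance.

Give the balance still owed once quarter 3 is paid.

Quarter 1: $598.87 − $183.74 → $415.13
Quarter 2: $415.13 − $183.74 → $231.39
Quarter 3: $231.39 − $183.74 → $47.65

$47.65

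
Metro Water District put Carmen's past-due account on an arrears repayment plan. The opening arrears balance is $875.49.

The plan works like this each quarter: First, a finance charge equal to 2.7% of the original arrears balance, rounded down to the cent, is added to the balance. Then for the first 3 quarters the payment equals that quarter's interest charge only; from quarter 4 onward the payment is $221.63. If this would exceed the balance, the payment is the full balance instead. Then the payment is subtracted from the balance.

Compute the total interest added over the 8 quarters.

Quarter 1: opening $875.49; interest $23.63 → $899.12; payment $23.63; balance $875.49
Quarter 2: opening $875.49; interest $23.63 → $899.12; payment $23.63; balance $875.49
Quarter 3: opening $875.49; interest $23.63 → $899.12; payment $23.63; balance $875.49
Quarter 4: opening $875.49; interest $23.63 → $899.12; payment $221.63; balance $677.49
Quarter 5: opening $677.49; interest $23.63 → $701.12; payment $221.63; balance $479.49
Quarter 6: opening $479.49; interest $23.63 → $503.12; payment $221.63; balance $281.49
Quarter 7: opening $281.49; interest $23.63 → $305.12; payment $221.63; balance $83.49
Quarter 8: opening $83.49; interest $23.63 → $107.12; payment $107.12; balance $0.00
Total interest: $23.63 + $23.63 + $23.63 + $23.63 + $23.63 + $23.63 + $23.63 + $23.63 = $189.04

$189.04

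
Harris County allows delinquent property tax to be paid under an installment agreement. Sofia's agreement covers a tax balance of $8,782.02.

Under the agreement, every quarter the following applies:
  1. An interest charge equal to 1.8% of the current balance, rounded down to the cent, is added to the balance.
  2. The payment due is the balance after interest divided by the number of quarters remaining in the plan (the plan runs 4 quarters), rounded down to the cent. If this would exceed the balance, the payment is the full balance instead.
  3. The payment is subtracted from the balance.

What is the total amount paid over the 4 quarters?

$9,184.37

Quarter 1: opening $8,782.02; interest $158.07 → $8,940.09; payment $2,235.02; balance $6,705.07
Quarter 2: opening $6,705.07; interest $120.69 → $6,825.76; payment $2,275.25; balance $4,550.51
Quarter 3: opening $4,550.51; interest $81.90 → $4,632.41; payment $2,316.20; balance $2,316.21
Quarter 4: opening $2,316.21; interest $41.69 → $2,357.90; payment $2,357.90; balance $0.00
Total paid: $9,184.37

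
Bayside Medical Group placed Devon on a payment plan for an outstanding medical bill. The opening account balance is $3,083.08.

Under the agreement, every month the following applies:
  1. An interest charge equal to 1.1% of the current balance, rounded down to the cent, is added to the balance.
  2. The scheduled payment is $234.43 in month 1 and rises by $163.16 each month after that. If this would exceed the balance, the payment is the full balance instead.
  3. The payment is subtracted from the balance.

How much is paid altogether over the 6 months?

$3,216.76

Month 1: opening $3,083.08; interest $33.91 → $3,116.99; payment $234.43; balance $2,882.56
Month 2: opening $2,882.56; interest $31.70 → $2,914.26; payment $397.59; balance $2,516.67
Month 3: opening $2,516.67; interest $27.68 → $2,544.35; payment $560.75; balance $1,983.60
Month 4: opening $1,983.60; interest $21.81 → $2,005.41; payment $723.91; balance $1,281.50
Month 5: opening $1,281.50; interest $14.09 → $1,295.59; payment $887.07; balance $408.52
Month 6: opening $408.52; interest $4.49 → $413.01; payment $413.01; balance $0.00
Total paid: $3,216.76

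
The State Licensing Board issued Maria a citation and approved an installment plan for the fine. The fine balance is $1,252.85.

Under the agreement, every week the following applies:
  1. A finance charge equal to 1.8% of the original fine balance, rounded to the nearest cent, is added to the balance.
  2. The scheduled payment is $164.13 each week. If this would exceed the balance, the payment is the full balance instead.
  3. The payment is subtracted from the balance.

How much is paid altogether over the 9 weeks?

$1,455.80

Week 1: $1,252.85 +$22.55 interest = $1,275.40; pay $164.13 → $1,111.27
Week 2: $1,111.27 +$22.55 interest = $1,133.82; pay $164.13 → $969.69
Week 3: $969.69 +$22.55 interest = $992.24; pay $164.13 → $828.11
Week 4: $828.11 +$22.55 interest = $850.66; pay $164.13 → $686.53
Week 5: $686.53 +$22.55 interest = $709.08; pay $164.13 → $544.95
Week 6: $544.95 +$22.55 interest = $567.50; pay $164.13 → $403.37
Week 7: $403.37 +$22.55 interest = $425.92; pay $164.13 → $261.79
Week 8: $261.79 +$22.55 interest = $284.34; pay $164.13 → $120.21
Week 9: $120.21 +$22.55 interest = $142.76; pay $142.76 → $0.00
Total paid: $1,455.80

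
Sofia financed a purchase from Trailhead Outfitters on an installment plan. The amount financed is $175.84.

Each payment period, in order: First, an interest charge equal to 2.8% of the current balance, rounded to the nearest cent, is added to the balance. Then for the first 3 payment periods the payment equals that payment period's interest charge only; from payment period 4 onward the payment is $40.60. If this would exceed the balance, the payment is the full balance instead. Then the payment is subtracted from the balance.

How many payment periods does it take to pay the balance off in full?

8

Payment period 1: $175.84 +$4.92 interest = $180.76; pay $4.92 → $175.84
Payment period 2: $175.84 +$4.92 interest = $180.76; pay $4.92 → $175.84
Payment period 3: $175.84 +$4.92 interest = $180.76; pay $4.92 → $175.84
Payment period 4: $175.84 +$4.92 interest = $180.76; pay $40.60 → $140.16
Payment period 5: $140.16 +$3.92 interest = $144.08; pay $40.60 → $103.48
Payment period 6: $103.48 +$2.90 interest = $106.38; pay $40.60 → $65.78
Payment period 7: $65.78 +$1.84 interest = $67.62; pay $40.60 → $27.02
Payment period 8: $27.02 +$0.76 interest = $27.78; pay $27.78 → $0.00
Balance reaches $0.00 in payment period 8.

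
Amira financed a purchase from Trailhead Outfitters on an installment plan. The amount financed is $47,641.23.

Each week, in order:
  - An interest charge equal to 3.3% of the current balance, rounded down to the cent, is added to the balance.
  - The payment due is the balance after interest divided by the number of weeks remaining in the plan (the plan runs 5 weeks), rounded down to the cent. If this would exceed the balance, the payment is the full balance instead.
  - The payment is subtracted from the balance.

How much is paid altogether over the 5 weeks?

Week 1: opening $47,641.23; interest $1,572.16 → $49,213.39; payment $9,842.67; balance $39,370.72
Week 2: opening $39,370.72; interest $1,299.23 → $40,669.95; payment $10,167.48; balance $30,502.47
Week 3: opening $30,502.47; interest $1,006.58 → $31,509.05; payment $10,503.01; balance $21,006.04
Week 4: opening $21,006.04; interest $693.19 → $21,699.23; payment $10,849.61; balance $10,849.62
Week 5: opening $10,849.62; interest $358.03 → $11,207.65; payment $11,207.65; balance $0.00
Total paid: $52,570.42

$52,570.42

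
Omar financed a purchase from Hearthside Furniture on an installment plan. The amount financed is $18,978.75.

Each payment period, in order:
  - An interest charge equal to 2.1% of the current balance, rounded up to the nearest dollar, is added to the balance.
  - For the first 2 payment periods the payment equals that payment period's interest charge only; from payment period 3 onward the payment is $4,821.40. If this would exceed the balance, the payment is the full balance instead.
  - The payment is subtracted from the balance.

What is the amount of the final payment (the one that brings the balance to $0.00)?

Payment period 1: opening $18,978.75; interest $399.00 → $19,377.75; payment $399.00; balance $18,978.75
Payment period 2: opening $18,978.75; interest $399.00 → $19,377.75; payment $399.00; balance $18,978.75
Payment period 3: opening $18,978.75; interest $399.00 → $19,377.75; payment $4,821.40; balance $14,556.35
Payment period 4: opening $14,556.35; interest $306.00 → $14,862.35; payment $4,821.40; balance $10,040.95
Payment period 5: opening $10,040.95; interest $211.00 → $10,251.95; payment $4,821.40; balance $5,430.55
Payment period 6: opening $5,430.55; interest $115.00 → $5,545.55; payment $4,821.40; balance $724.15
Payment period 7: opening $724.15; interest $16.00 → $740.15; payment $740.15; balance $0.00

$740.15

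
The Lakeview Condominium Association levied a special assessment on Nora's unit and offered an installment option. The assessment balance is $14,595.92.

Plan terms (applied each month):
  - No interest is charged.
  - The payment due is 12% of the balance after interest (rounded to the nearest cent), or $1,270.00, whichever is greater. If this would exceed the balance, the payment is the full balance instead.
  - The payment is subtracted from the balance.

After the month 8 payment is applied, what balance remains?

$3,596.71

# | Opening | Payment | End bal
1 | $14,595.92 | $1,751.51 | $12,844.41
2 | $12,844.41 | $1,541.33 | $11,303.08
3 | $11,303.08 | $1,356.37 | $9,946.71
4 | $9,946.71 | $1,270.00 | $8,676.71
5 | $8,676.71 | $1,270.00 | $7,406.71
6 | $7,406.71 | $1,270.00 | $6,136.71
7 | $6,136.71 | $1,270.00 | $4,866.71
8 | $4,866.71 | $1,270.00 | $3,596.71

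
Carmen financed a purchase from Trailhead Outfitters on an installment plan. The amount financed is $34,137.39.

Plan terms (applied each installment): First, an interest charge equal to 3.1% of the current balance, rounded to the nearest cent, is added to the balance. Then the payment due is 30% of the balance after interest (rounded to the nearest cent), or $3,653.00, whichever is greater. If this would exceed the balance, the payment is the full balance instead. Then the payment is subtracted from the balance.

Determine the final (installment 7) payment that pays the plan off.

$2,500.00

Installment 1: opening $34,137.39; interest $1,058.26 → $35,195.65; payment $10,558.70; balance $24,636.95
Installment 2: opening $24,636.95; interest $763.75 → $25,400.70; payment $7,620.21; balance $17,780.49
Installment 3: opening $17,780.49; interest $551.20 → $18,331.69; payment $5,499.51; balance $12,832.18
Installment 4: opening $12,832.18; interest $397.80 → $13,229.98; payment $3,968.99; balance $9,260.99
Installment 5: opening $9,260.99; interest $287.09 → $9,548.08; payment $3,653.00; balance $5,895.08
Installment 6: opening $5,895.08; interest $182.75 → $6,077.83; payment $3,653.00; balance $2,424.83
Installment 7: opening $2,424.83; interest $75.17 → $2,500.00; payment $2,500.00; balance $0.00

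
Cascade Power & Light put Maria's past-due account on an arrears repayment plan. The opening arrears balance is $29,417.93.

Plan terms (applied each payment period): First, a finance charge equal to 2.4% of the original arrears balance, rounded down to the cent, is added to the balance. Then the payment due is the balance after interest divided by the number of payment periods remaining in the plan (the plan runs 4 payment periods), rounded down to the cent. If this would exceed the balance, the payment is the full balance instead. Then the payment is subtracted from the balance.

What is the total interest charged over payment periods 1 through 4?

$2,824.12

# | Opening | Interest | Payment | End bal
1 | $29,417.93 | $706.03 | $7,530.99 | $22,592.97
2 | $22,592.97 | $706.03 | $7,766.33 | $15,532.67
3 | $15,532.67 | $706.03 | $8,119.35 | $8,119.35
4 | $8,119.35 | $706.03 | $8,825.38 | $0.00
Total interest: $706.03 + $706.03 + $706.03 + $706.03 = $2,824.12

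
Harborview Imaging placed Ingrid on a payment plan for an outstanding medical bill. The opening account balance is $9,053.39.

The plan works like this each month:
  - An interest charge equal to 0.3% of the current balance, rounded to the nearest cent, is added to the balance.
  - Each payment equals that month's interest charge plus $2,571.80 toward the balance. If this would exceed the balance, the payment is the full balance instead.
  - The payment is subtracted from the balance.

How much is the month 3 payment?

$2,583.53

Month 1: opening $9,053.39; interest $27.16 → $9,080.55; payment $2,598.96; balance $6,481.59
Month 2: opening $6,481.59; interest $19.44 → $6,501.03; payment $2,591.24; balance $3,909.79
Month 3: opening $3,909.79; interest $11.73 → $3,921.52; payment $2,583.53; balance $1,337.99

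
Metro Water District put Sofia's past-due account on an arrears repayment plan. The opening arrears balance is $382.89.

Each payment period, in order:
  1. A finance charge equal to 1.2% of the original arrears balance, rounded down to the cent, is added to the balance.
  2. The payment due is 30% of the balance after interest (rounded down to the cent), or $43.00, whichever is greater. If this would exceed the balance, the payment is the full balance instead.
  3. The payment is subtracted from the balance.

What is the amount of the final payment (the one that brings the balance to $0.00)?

# | Opening | Interest | Payment | End bal
1 | $382.89 | $4.59 | $116.24 | $271.24
2 | $271.24 | $4.59 | $82.74 | $193.09
3 | $193.09 | $4.59 | $59.30 | $138.38
4 | $138.38 | $4.59 | $43.00 | $99.97
5 | $99.97 | $4.59 | $43.00 | $61.56
6 | $61.56 | $4.59 | $43.00 | $23.15
7 | $23.15 | $4.59 | $27.74 | $0.00

$27.74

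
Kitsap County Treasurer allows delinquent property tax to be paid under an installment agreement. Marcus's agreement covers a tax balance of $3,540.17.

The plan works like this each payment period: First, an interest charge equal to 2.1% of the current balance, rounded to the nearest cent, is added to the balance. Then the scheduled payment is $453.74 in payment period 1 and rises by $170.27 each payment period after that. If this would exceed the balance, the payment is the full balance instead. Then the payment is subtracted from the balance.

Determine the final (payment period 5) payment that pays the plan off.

$957.81

Payment period 1: opening $3,540.17; interest $74.34 → $3,614.51; payment $453.74; balance $3,160.77
Payment period 2: opening $3,160.77; interest $66.38 → $3,227.15; payment $624.01; balance $2,603.14
Payment period 3: opening $2,603.14; interest $54.67 → $2,657.81; payment $794.28; balance $1,863.53
Payment period 4: opening $1,863.53; interest $39.13 → $1,902.66; payment $964.55; balance $938.11
Payment period 5: opening $938.11; interest $19.70 → $957.81; payment $957.81; balance $0.00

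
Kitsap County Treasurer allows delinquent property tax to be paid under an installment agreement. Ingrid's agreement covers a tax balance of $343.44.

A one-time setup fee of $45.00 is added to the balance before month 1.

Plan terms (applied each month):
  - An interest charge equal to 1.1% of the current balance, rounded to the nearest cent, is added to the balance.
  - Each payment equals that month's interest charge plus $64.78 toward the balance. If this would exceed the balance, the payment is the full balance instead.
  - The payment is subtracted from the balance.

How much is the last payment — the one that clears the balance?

Month 1: opening $388.44; interest $4.27 → $392.71; payment $69.05; balance $323.66
Month 2: opening $323.66; interest $3.56 → $327.22; payment $68.34; balance $258.88
Month 3: opening $258.88; interest $2.85 → $261.73; payment $67.63; balance $194.10
Month 4: opening $194.10; interest $2.14 → $196.24; payment $66.92; balance $129.32
Month 5: opening $129.32; interest $1.42 → $130.74; payment $66.20; balance $64.54
Month 6: opening $64.54; interest $0.71 → $65.25; payment $65.25; balance $0.00

$65.25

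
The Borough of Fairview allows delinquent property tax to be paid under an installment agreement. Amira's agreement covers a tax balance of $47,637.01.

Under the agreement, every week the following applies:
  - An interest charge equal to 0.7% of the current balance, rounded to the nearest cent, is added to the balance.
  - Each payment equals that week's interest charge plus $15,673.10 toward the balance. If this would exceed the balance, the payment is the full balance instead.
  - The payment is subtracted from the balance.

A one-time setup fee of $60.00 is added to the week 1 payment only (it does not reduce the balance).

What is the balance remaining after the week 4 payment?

Week 1: opening $47,637.01; interest $333.46 → $47,970.47; payment $16,006.56 (+ $60.00 fee); balance $31,963.91
Week 2: opening $31,963.91; interest $223.75 → $32,187.66; payment $15,896.85; balance $16,290.81
Week 3: opening $16,290.81; interest $114.04 → $16,404.85; payment $15,787.14; balance $617.71
Week 4: opening $617.71; interest $4.32 → $622.03; payment $622.03; balance $0.00

$0.00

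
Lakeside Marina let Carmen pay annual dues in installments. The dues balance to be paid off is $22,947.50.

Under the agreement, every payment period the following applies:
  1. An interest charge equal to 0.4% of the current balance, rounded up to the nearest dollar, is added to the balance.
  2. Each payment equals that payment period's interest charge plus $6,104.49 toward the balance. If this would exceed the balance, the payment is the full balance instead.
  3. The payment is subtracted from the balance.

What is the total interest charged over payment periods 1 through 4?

$222.00

Payment period 1: opening $22,947.50; interest $92.00 → $23,039.50; payment $6,196.49; balance $16,843.01
Payment period 2: opening $16,843.01; interest $68.00 → $16,911.01; payment $6,172.49; balance $10,738.52
Payment period 3: opening $10,738.52; interest $43.00 → $10,781.52; payment $6,147.49; balance $4,634.03
Payment period 4: opening $4,634.03; interest $19.00 → $4,653.03; payment $4,653.03; balance $0.00
Total interest: $92.00 + $68.00 + $43.00 + $19.00 = $222.00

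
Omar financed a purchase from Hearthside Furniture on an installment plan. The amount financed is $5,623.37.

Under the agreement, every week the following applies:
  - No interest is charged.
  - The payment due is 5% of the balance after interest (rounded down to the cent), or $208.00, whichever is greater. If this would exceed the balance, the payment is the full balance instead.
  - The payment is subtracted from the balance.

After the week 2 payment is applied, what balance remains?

Week 1: opening $5,623.37; payment $281.16; balance $5,342.21
Week 2: opening $5,342.21; payment $267.11; balance $5,075.10

$5,075.10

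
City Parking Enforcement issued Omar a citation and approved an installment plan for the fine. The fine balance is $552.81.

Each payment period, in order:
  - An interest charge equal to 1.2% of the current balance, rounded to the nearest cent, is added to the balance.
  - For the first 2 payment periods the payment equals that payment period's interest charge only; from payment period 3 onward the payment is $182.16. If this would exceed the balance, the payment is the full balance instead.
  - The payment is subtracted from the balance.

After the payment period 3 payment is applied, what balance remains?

$377.28

Payment period 1: opening $552.81; interest $6.63 → $559.44; payment $6.63; balance $552.81
Payment period 2: opening $552.81; interest $6.63 → $559.44; payment $6.63; balance $552.81
Payment period 3: opening $552.81; interest $6.63 → $559.44; payment $182.16; balance $377.28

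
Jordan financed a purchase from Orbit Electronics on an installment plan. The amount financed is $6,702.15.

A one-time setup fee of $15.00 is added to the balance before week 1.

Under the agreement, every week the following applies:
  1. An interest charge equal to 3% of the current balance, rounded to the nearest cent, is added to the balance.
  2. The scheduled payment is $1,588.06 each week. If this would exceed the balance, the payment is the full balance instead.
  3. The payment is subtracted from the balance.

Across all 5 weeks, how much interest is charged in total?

$578.93

Week 1: opening $6,717.15; interest $201.51 → $6,918.66; payment $1,588.06; balance $5,330.60
Week 2: opening $5,330.60; interest $159.92 → $5,490.52; payment $1,588.06; balance $3,902.46
Week 3: opening $3,902.46; interest $117.07 → $4,019.53; payment $1,588.06; balance $2,431.47
Week 4: opening $2,431.47; interest $72.94 → $2,504.41; payment $1,588.06; balance $916.35
Week 5: opening $916.35; interest $27.49 → $943.84; payment $943.84; balance $0.00
Total interest: $201.51 + $159.92 + $117.07 + $72.94 + $27.49 = $578.93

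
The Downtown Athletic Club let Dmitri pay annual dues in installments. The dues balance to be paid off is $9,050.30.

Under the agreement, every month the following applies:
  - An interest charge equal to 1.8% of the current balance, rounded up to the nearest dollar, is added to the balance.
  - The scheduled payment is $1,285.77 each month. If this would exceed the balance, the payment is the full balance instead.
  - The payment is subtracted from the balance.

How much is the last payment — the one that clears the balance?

# | Opening | Interest | Payment | End bal
1 | $9,050.30 | $163.00 | $1,285.77 | $7,927.53
2 | $7,927.53 | $143.00 | $1,285.77 | $6,784.76
3 | $6,784.76 | $123.00 | $1,285.77 | $5,621.99
4 | $5,621.99 | $102.00 | $1,285.77 | $4,438.22
5 | $4,438.22 | $80.00 | $1,285.77 | $3,232.45
6 | $3,232.45 | $59.00 | $1,285.77 | $2,005.68
7 | $2,005.68 | $37.00 | $1,285.77 | $756.91
8 | $756.91 | $14.00 | $770.91 | $0.00

$770.91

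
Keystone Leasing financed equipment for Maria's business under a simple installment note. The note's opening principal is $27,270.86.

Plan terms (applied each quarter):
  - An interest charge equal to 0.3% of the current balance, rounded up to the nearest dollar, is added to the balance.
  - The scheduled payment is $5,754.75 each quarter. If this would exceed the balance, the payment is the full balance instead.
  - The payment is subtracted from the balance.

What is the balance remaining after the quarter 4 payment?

$4,477.86

Quarter 1: $27,270.86 +$82.00 interest = $27,352.86; pay $5,754.75 → $21,598.11
Quarter 2: $21,598.11 +$65.00 interest = $21,663.11; pay $5,754.75 → $15,908.36
Quarter 3: $15,908.36 +$48.00 interest = $15,956.36; pay $5,754.75 → $10,201.61
Quarter 4: $10,201.61 +$31.00 interest = $10,232.61; pay $5,754.75 → $4,477.86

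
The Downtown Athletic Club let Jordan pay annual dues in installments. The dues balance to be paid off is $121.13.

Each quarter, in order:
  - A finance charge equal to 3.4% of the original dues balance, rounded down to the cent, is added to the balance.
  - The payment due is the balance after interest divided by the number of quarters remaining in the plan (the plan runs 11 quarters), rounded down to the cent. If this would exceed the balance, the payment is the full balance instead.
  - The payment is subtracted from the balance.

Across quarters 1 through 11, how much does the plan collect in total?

$166.34

# | Opening | Interest | Payment | End bal
1 | $121.13 | $4.11 | $11.38 | $113.86
2 | $113.86 | $4.11 | $11.79 | $106.18
3 | $106.18 | $4.11 | $12.25 | $98.04
4 | $98.04 | $4.11 | $12.76 | $89.39
5 | $89.39 | $4.11 | $13.35 | $80.15
6 | $80.15 | $4.11 | $14.04 | $70.22
7 | $70.22 | $4.11 | $14.86 | $59.47
8 | $59.47 | $4.11 | $15.89 | $47.69
9 | $47.69 | $4.11 | $17.26 | $34.54
10 | $34.54 | $4.11 | $19.32 | $19.33
11 | $19.33 | $4.11 | $23.44 | $0.00
Total paid: $166.34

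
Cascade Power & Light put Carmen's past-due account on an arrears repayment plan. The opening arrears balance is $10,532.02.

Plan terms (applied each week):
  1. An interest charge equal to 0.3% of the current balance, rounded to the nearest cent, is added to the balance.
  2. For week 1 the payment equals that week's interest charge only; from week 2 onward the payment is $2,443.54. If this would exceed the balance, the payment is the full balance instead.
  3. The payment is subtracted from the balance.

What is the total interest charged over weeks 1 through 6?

Week 1: $10,532.02 +$31.60 interest = $10,563.62; pay $31.60 → $10,532.02
Week 2: $10,532.02 +$31.60 interest = $10,563.62; pay $2,443.54 → $8,120.08
Week 3: $8,120.08 +$24.36 interest = $8,144.44; pay $2,443.54 → $5,700.90
Week 4: $5,700.90 +$17.10 interest = $5,718.00; pay $2,443.54 → $3,274.46
Week 5: $3,274.46 +$9.82 interest = $3,284.28; pay $2,443.54 → $840.74
Week 6: $840.74 +$2.52 interest = $843.26; pay $843.26 → $0.00
Total interest: $31.60 + $31.60 + $24.36 + $17.10 + $9.82 + $2.52 = $117.00

$117.00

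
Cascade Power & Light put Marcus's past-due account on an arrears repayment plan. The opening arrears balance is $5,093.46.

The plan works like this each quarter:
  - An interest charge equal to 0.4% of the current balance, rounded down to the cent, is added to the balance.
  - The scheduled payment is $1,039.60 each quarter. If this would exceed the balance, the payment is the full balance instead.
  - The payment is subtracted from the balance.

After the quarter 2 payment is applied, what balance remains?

Quarter 1: $5,093.46 +$20.37 interest = $5,113.83; pay $1,039.60 → $4,074.23
Quarter 2: $4,074.23 +$16.29 interest = $4,090.52; pay $1,039.60 → $3,050.92

$3,050.92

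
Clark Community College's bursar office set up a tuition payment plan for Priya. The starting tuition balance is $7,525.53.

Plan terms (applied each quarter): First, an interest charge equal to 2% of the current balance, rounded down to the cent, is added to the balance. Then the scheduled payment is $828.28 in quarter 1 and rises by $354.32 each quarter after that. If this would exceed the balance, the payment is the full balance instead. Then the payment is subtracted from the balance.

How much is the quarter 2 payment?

$1,182.60

# | Opening | Interest | Payment | End bal
1 | $7,525.53 | $150.51 | $828.28 | $6,847.76
2 | $6,847.76 | $136.95 | $1,182.60 | $5,802.11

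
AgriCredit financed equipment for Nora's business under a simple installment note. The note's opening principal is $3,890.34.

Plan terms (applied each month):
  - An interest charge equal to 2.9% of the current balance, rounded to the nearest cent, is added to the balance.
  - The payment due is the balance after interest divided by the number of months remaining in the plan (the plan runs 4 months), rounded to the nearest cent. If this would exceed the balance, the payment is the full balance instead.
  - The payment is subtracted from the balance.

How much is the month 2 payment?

Month 1: $3,890.34 +$112.82 interest = $4,003.16; pay $1,000.79 → $3,002.37
Month 2: $3,002.37 +$87.07 interest = $3,089.44; pay $1,029.81 → $2,059.63

$1,029.81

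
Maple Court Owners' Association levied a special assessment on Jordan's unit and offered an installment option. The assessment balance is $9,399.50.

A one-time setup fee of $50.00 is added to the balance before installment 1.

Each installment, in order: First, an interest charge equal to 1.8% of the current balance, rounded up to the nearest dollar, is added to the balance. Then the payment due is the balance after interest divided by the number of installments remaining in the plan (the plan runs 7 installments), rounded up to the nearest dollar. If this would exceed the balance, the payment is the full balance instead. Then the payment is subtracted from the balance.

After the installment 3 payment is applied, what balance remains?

# | Opening | Interest | Payment | End bal
1 | $9,449.50 | $171.00 | $1,375.00 | $8,245.50
2 | $8,245.50 | $149.00 | $1,400.00 | $6,994.50
3 | $6,994.50 | $126.00 | $1,425.00 | $5,695.50

$5,695.50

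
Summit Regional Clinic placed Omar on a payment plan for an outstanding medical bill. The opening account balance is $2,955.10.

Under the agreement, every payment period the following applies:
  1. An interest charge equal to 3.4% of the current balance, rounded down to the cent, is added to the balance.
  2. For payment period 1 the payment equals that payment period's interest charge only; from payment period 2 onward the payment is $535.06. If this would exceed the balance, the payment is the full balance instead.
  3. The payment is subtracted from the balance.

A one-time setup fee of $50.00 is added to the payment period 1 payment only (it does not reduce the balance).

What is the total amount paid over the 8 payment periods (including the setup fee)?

$3,480.36

# | Opening | Interest | Payment | Fee | End bal
1 | $2,955.10 | $100.47 | $100.47 | $50.00 | $2,955.10
2 | $2,955.10 | $100.47 | $535.06 | — | $2,520.51
3 | $2,520.51 | $85.69 | $535.06 | — | $2,071.14
4 | $2,071.14 | $70.41 | $535.06 | — | $1,606.49
5 | $1,606.49 | $54.62 | $535.06 | — | $1,126.05
6 | $1,126.05 | $38.28 | $535.06 | — | $629.27
7 | $629.27 | $21.39 | $535.06 | — | $115.60
8 | $115.60 | $3.93 | $119.53 | — | $0.00
Total paid: $3,480.36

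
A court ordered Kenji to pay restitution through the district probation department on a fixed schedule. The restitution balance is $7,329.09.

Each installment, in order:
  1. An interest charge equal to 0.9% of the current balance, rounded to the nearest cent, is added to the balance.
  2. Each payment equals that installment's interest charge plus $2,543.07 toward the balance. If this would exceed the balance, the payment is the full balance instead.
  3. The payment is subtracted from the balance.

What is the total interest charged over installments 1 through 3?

$129.22

Installment 1: opening $7,329.09; interest $65.96 → $7,395.05; payment $2,609.03; balance $4,786.02
Installment 2: opening $4,786.02; interest $43.07 → $4,829.09; payment $2,586.14; balance $2,242.95
Installment 3: opening $2,242.95; interest $20.19 → $2,263.14; payment $2,263.14; balance $0.00
Total interest: $65.96 + $43.07 + $20.19 = $129.22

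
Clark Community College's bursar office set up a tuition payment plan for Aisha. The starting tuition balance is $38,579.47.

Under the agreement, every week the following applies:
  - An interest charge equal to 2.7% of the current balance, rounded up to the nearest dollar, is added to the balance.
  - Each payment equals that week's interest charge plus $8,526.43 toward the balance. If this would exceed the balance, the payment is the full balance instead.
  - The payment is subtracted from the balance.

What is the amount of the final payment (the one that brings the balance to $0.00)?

# | Opening | Interest | Payment | End bal
1 | $38,579.47 | $1,042.00 | $9,568.43 | $30,053.04
2 | $30,053.04 | $812.00 | $9,338.43 | $21,526.61
3 | $21,526.61 | $582.00 | $9,108.43 | $13,000.18
4 | $13,000.18 | $352.00 | $8,878.43 | $4,473.75
5 | $4,473.75 | $121.00 | $4,594.75 | $0.00

$4,594.75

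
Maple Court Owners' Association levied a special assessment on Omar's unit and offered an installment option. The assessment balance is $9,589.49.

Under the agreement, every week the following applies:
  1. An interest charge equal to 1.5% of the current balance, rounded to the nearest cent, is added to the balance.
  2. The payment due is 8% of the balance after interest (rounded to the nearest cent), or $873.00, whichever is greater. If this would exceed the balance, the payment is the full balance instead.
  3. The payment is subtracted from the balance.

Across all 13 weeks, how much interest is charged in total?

$968.11

Week 1: $9,589.49 +$143.84 interest = $9,733.33; pay $873.00 → $8,860.33
Week 2: $8,860.33 +$132.90 interest = $8,993.23; pay $873.00 → $8,120.23
Week 3: $8,120.23 +$121.80 interest = $8,242.03; pay $873.00 → $7,369.03
Week 4: $7,369.03 +$110.54 interest = $7,479.57; pay $873.00 → $6,606.57
Week 5: $6,606.57 +$99.10 interest = $6,705.67; pay $873.00 → $5,832.67
Week 6: $5,832.67 +$87.49 interest = $5,920.16; pay $873.00 → $5,047.16
Week 7: $5,047.16 +$75.71 interest = $5,122.87; pay $873.00 → $4,249.87
Week 8: $4,249.87 +$63.75 interest = $4,313.62; pay $873.00 → $3,440.62
Week 9: $3,440.62 +$51.61 interest = $3,492.23; pay $873.00 → $2,619.23
Week 10: $2,619.23 +$39.29 interest = $2,658.52; pay $873.00 → $1,785.52
Week 11: $1,785.52 +$26.78 interest = $1,812.30; pay $873.00 → $939.30
Week 12: $939.30 +$14.09 interest = $953.39; pay $873.00 → $80.39
Week 13: $80.39 +$1.21 interest = $81.60; pay $81.60 → $0.00
Total interest: $143.84 + $132.90 + $121.80 + $110.54 + $99.10 + $87.49 + $75.71 + $63.75 + $51.61 + $39.29 + $26.78 + $14.09 + $1.21 = $968.11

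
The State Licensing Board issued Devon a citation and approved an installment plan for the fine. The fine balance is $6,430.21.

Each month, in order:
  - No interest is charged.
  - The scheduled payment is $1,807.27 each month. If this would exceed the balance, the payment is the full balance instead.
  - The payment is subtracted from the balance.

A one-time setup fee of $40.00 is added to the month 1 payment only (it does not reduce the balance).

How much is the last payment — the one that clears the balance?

$1,008.40

# | Opening | Payment | Fee | End bal
1 | $6,430.21 | $1,807.27 | $40.00 | $4,622.94
2 | $4,622.94 | $1,807.27 | — | $2,815.67
3 | $2,815.67 | $1,807.27 | — | $1,008.40
4 | $1,008.40 | $1,008.40 | — | $0.00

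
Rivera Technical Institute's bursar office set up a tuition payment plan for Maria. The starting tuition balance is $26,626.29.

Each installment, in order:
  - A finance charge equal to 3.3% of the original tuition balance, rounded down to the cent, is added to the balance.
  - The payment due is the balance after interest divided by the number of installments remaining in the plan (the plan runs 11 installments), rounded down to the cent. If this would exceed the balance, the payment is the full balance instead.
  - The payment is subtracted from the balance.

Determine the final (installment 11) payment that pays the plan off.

# | Opening | Interest | Payment | End bal
1 | $26,626.29 | $878.66 | $2,500.45 | $25,004.50
2 | $25,004.50 | $878.66 | $2,588.31 | $23,294.85
3 | $23,294.85 | $878.66 | $2,685.94 | $21,487.57
4 | $21,487.57 | $878.66 | $2,795.77 | $19,570.46
5 | $19,570.46 | $878.66 | $2,921.30 | $17,527.82
6 | $17,527.82 | $878.66 | $3,067.74 | $15,338.74
7 | $15,338.74 | $878.66 | $3,243.48 | $12,973.92
8 | $12,973.92 | $878.66 | $3,463.14 | $10,389.44
9 | $10,389.44 | $878.66 | $3,756.03 | $7,512.07
10 | $7,512.07 | $878.66 | $4,195.36 | $4,195.37
11 | $4,195.37 | $878.66 | $5,074.03 | $0.00

$5,074.03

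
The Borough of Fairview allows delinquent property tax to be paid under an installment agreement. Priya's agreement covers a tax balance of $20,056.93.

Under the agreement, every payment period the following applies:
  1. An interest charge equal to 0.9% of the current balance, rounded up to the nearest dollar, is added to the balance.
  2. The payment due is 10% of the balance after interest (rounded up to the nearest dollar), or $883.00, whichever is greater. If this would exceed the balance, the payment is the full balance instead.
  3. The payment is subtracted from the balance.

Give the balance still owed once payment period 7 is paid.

# | Opening | Interest | Payment | End bal
1 | $20,056.93 | $181.00 | $2,024.00 | $18,213.93
2 | $18,213.93 | $164.00 | $1,838.00 | $16,539.93
3 | $16,539.93 | $149.00 | $1,669.00 | $15,019.93
4 | $15,019.93 | $136.00 | $1,516.00 | $13,639.93
5 | $13,639.93 | $123.00 | $1,377.00 | $12,385.93
6 | $12,385.93 | $112.00 | $1,250.00 | $11,247.93
7 | $11,247.93 | $102.00 | $1,135.00 | $10,214.93

$10,214.93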